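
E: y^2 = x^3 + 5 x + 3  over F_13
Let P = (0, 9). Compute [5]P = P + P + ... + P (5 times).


k = 5 = 101_2 (binary, LSB first: 101)
Double-and-add from P = (0, 9):
  bit 0 = 1: acc = O + (0, 9) = (0, 9)
  bit 1 = 0: acc unchanged = (0, 9)
  bit 2 = 1: acc = (0, 9) + (7, 2) = (7, 11)

5P = (7, 11)


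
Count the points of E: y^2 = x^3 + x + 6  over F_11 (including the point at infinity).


For each x in F_11, count y with y^2 = x^3 + 1 x + 6 mod 11:
  x = 2: RHS = 5, y in [4, 7]  -> 2 point(s)
  x = 3: RHS = 3, y in [5, 6]  -> 2 point(s)
  x = 5: RHS = 4, y in [2, 9]  -> 2 point(s)
  x = 7: RHS = 4, y in [2, 9]  -> 2 point(s)
  x = 8: RHS = 9, y in [3, 8]  -> 2 point(s)
  x = 10: RHS = 4, y in [2, 9]  -> 2 point(s)
Affine points: 12. Add the point at infinity: total = 13.

#E(F_11) = 13


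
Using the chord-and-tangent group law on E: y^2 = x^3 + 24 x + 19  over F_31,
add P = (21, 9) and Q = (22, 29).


P != Q, so use the chord formula.
s = (y2 - y1) / (x2 - x1) = (20) / (1) mod 31 = 20
x3 = s^2 - x1 - x2 mod 31 = 20^2 - 21 - 22 = 16
y3 = s (x1 - x3) - y1 mod 31 = 20 * (21 - 16) - 9 = 29

P + Q = (16, 29)


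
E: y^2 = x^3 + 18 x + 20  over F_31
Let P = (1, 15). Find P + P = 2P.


Doubling: s = (3 x1^2 + a) / (2 y1)
s = (3*1^2 + 18) / (2*15) mod 31 = 10
x3 = s^2 - 2 x1 mod 31 = 10^2 - 2*1 = 5
y3 = s (x1 - x3) - y1 mod 31 = 10 * (1 - 5) - 15 = 7

2P = (5, 7)


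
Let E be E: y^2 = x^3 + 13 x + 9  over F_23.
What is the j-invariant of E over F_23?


Delta = -16(4 a^3 + 27 b^2) mod 23 = 5
-1728 * (4 a)^3 = -1728 * (4*13)^3 mod 23 = 19
j = 19 * 5^(-1) mod 23 = 13

j = 13 (mod 23)


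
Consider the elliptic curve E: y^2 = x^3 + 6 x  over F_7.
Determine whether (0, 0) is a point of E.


Check whether y^2 = x^3 + 6 x + 0 (mod 7) for (x, y) = (0, 0).
LHS: y^2 = 0^2 mod 7 = 0
RHS: x^3 + 6 x + 0 = 0^3 + 6*0 + 0 mod 7 = 0
LHS = RHS

Yes, on the curve


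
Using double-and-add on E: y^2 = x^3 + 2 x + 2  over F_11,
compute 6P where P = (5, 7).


k = 6 = 110_2 (binary, LSB first: 011)
Double-and-add from P = (5, 7):
  bit 0 = 0: acc unchanged = O
  bit 1 = 1: acc = O + (1, 4) = (1, 4)
  bit 2 = 1: acc = (1, 4) + (2, 5) = (9, 10)

6P = (9, 10)


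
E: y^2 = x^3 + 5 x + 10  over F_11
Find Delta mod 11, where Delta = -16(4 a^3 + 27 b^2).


4 a^3 + 27 b^2 = 4*5^3 + 27*10^2 = 500 + 2700 = 3200
Delta = -16 * (3200) = -51200
Delta mod 11 = 5

Delta = 5 (mod 11)


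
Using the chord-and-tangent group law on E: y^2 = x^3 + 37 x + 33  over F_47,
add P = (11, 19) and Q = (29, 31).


P != Q, so use the chord formula.
s = (y2 - y1) / (x2 - x1) = (12) / (18) mod 47 = 32
x3 = s^2 - x1 - x2 mod 47 = 32^2 - 11 - 29 = 44
y3 = s (x1 - x3) - y1 mod 47 = 32 * (11 - 44) - 19 = 6

P + Q = (44, 6)


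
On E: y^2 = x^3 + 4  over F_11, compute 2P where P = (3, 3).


Doubling: s = (3 x1^2 + a) / (2 y1)
s = (3*3^2 + 0) / (2*3) mod 11 = 10
x3 = s^2 - 2 x1 mod 11 = 10^2 - 2*3 = 6
y3 = s (x1 - x3) - y1 mod 11 = 10 * (3 - 6) - 3 = 0

2P = (6, 0)


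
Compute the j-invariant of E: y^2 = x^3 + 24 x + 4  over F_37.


Delta = -16(4 a^3 + 27 b^2) mod 37 = 15
-1728 * (4 a)^3 = -1728 * (4*24)^3 mod 37 = 23
j = 23 * 15^(-1) mod 37 = 4

j = 4 (mod 37)


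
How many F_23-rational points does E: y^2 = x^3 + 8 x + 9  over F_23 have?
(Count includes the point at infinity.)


For each x in F_23, count y with y^2 = x^3 + 8 x + 9 mod 23:
  x = 0: RHS = 9, y in [3, 20]  -> 2 point(s)
  x = 1: RHS = 18, y in [8, 15]  -> 2 point(s)
  x = 4: RHS = 13, y in [6, 17]  -> 2 point(s)
  x = 5: RHS = 13, y in [6, 17]  -> 2 point(s)
  x = 10: RHS = 8, y in [10, 13]  -> 2 point(s)
  x = 11: RHS = 2, y in [5, 18]  -> 2 point(s)
  x = 12: RHS = 16, y in [4, 19]  -> 2 point(s)
  x = 14: RHS = 13, y in [6, 17]  -> 2 point(s)
  x = 15: RHS = 8, y in [10, 13]  -> 2 point(s)
  x = 16: RHS = 1, y in [1, 22]  -> 2 point(s)
  x = 20: RHS = 4, y in [2, 21]  -> 2 point(s)
  x = 21: RHS = 8, y in [10, 13]  -> 2 point(s)
  x = 22: RHS = 0, y in [0]  -> 1 point(s)
Affine points: 25. Add the point at infinity: total = 26.

#E(F_23) = 26


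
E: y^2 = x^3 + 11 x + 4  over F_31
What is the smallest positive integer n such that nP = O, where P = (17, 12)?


Compute successive multiples of P until we hit O:
  1P = (17, 12)
  2P = (6, 21)
  3P = (12, 29)
  4P = (21, 14)
  5P = (1, 27)
  6P = (14, 22)
  7P = (18, 12)
  8P = (27, 19)
  ... (continuing to 39P)
  39P = O

ord(P) = 39


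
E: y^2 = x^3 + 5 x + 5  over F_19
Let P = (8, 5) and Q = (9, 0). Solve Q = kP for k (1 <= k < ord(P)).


Enumerate multiples of P until we hit Q = (9, 0):
  1P = (8, 5)
  2P = (9, 0)
Match found at i = 2.

k = 2


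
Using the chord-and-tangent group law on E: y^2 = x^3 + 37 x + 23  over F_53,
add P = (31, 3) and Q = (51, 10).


P != Q, so use the chord formula.
s = (y2 - y1) / (x2 - x1) = (7) / (20) mod 53 = 3
x3 = s^2 - x1 - x2 mod 53 = 3^2 - 31 - 51 = 33
y3 = s (x1 - x3) - y1 mod 53 = 3 * (31 - 33) - 3 = 44

P + Q = (33, 44)


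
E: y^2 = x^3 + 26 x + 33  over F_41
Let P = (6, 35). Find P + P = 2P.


Doubling: s = (3 x1^2 + a) / (2 y1)
s = (3*6^2 + 26) / (2*35) mod 41 = 23
x3 = s^2 - 2 x1 mod 41 = 23^2 - 2*6 = 25
y3 = s (x1 - x3) - y1 mod 41 = 23 * (6 - 25) - 35 = 20

2P = (25, 20)


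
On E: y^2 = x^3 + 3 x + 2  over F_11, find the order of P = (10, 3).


Compute successive multiples of P until we hit O:
  1P = (10, 3)
  2P = (3, 4)
  3P = (7, 6)
  4P = (6, 4)
  5P = (4, 1)
  6P = (2, 7)
  7P = (2, 4)
  8P = (4, 10)
  ... (continuing to 13P)
  13P = O

ord(P) = 13


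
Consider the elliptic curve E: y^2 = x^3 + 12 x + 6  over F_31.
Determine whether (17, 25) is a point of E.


Check whether y^2 = x^3 + 12 x + 6 (mod 31) for (x, y) = (17, 25).
LHS: y^2 = 25^2 mod 31 = 5
RHS: x^3 + 12 x + 6 = 17^3 + 12*17 + 6 mod 31 = 8
LHS != RHS

No, not on the curve


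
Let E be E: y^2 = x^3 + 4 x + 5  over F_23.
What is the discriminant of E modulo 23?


4 a^3 + 27 b^2 = 4*4^3 + 27*5^2 = 256 + 675 = 931
Delta = -16 * (931) = -14896
Delta mod 23 = 8

Delta = 8 (mod 23)


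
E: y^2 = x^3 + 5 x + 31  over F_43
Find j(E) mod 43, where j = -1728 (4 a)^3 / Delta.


Delta = -16(4 a^3 + 27 b^2) mod 43 = 11
-1728 * (4 a)^3 = -1728 * (4*5)^3 mod 43 = 27
j = 27 * 11^(-1) mod 43 = 22

j = 22 (mod 43)


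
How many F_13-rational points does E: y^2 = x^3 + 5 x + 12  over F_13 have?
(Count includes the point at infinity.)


For each x in F_13, count y with y^2 = x^3 + 5 x + 12 mod 13:
  x = 0: RHS = 12, y in [5, 8]  -> 2 point(s)
  x = 2: RHS = 4, y in [2, 11]  -> 2 point(s)
  x = 7: RHS = 0, y in [0]  -> 1 point(s)
  x = 10: RHS = 9, y in [3, 10]  -> 2 point(s)
Affine points: 7. Add the point at infinity: total = 8.

#E(F_13) = 8


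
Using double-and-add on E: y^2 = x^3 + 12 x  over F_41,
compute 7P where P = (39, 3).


k = 7 = 111_2 (binary, LSB first: 111)
Double-and-add from P = (39, 3):
  bit 0 = 1: acc = O + (39, 3) = (39, 3)
  bit 1 = 1: acc = (39, 3) + (20, 32) = (5, 12)
  bit 2 = 1: acc = (5, 12) + (2, 27) = (18, 12)

7P = (18, 12)


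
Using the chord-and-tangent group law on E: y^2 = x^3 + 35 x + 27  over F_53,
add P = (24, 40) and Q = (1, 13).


P != Q, so use the chord formula.
s = (y2 - y1) / (x2 - x1) = (26) / (30) mod 53 = 15
x3 = s^2 - x1 - x2 mod 53 = 15^2 - 24 - 1 = 41
y3 = s (x1 - x3) - y1 mod 53 = 15 * (24 - 41) - 40 = 23

P + Q = (41, 23)


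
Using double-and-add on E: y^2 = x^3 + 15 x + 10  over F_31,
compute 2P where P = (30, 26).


k = 2 = 10_2 (binary, LSB first: 01)
Double-and-add from P = (30, 26):
  bit 0 = 0: acc unchanged = O
  bit 1 = 1: acc = O + (4, 14) = (4, 14)

2P = (4, 14)


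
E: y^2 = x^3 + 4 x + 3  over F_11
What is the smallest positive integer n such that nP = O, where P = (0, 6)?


Compute successive multiples of P until we hit O:
  1P = (0, 6)
  2P = (5, 7)
  3P = (10, 3)
  4P = (10, 8)
  5P = (5, 4)
  6P = (0, 5)
  7P = O

ord(P) = 7


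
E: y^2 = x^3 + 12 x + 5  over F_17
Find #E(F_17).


For each x in F_17, count y with y^2 = x^3 + 12 x + 5 mod 17:
  x = 1: RHS = 1, y in [1, 16]  -> 2 point(s)
  x = 3: RHS = 0, y in [0]  -> 1 point(s)
  x = 4: RHS = 15, y in [7, 10]  -> 2 point(s)
  x = 6: RHS = 4, y in [2, 15]  -> 2 point(s)
  x = 8: RHS = 1, y in [1, 16]  -> 2 point(s)
  x = 9: RHS = 9, y in [3, 14]  -> 2 point(s)
  x = 16: RHS = 9, y in [3, 14]  -> 2 point(s)
Affine points: 13. Add the point at infinity: total = 14.

#E(F_17) = 14


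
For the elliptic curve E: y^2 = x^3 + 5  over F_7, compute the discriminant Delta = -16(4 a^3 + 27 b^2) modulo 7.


4 a^3 + 27 b^2 = 4*0^3 + 27*5^2 = 0 + 675 = 675
Delta = -16 * (675) = -10800
Delta mod 7 = 1

Delta = 1 (mod 7)


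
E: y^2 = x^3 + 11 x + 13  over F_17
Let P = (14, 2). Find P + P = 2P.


Doubling: s = (3 x1^2 + a) / (2 y1)
s = (3*14^2 + 11) / (2*2) mod 17 = 1
x3 = s^2 - 2 x1 mod 17 = 1^2 - 2*14 = 7
y3 = s (x1 - x3) - y1 mod 17 = 1 * (14 - 7) - 2 = 5

2P = (7, 5)


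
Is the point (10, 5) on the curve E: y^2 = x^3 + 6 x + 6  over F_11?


Check whether y^2 = x^3 + 6 x + 6 (mod 11) for (x, y) = (10, 5).
LHS: y^2 = 5^2 mod 11 = 3
RHS: x^3 + 6 x + 6 = 10^3 + 6*10 + 6 mod 11 = 10
LHS != RHS

No, not on the curve


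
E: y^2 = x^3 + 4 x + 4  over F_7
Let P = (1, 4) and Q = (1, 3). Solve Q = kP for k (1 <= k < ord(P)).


Enumerate multiples of P until we hit Q = (1, 3):
  1P = (1, 4)
  2P = (5, 3)
  3P = (5, 4)
  4P = (1, 3)
Match found at i = 4.

k = 4


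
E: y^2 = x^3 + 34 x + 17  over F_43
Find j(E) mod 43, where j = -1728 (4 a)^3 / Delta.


Delta = -16(4 a^3 + 27 b^2) mod 43 = 25
-1728 * (4 a)^3 = -1728 * (4*34)^3 mod 43 = 8
j = 8 * 25^(-1) mod 43 = 33

j = 33 (mod 43)


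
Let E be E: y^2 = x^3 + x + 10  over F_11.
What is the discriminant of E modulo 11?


4 a^3 + 27 b^2 = 4*1^3 + 27*10^2 = 4 + 2700 = 2704
Delta = -16 * (2704) = -43264
Delta mod 11 = 10

Delta = 10 (mod 11)


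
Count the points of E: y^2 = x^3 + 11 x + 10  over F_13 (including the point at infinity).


For each x in F_13, count y with y^2 = x^3 + 11 x + 10 mod 13:
  x = 0: RHS = 10, y in [6, 7]  -> 2 point(s)
  x = 1: RHS = 9, y in [3, 10]  -> 2 point(s)
  x = 2: RHS = 1, y in [1, 12]  -> 2 point(s)
  x = 4: RHS = 1, y in [1, 12]  -> 2 point(s)
  x = 7: RHS = 1, y in [1, 12]  -> 2 point(s)
  x = 8: RHS = 12, y in [5, 8]  -> 2 point(s)
Affine points: 12. Add the point at infinity: total = 13.

#E(F_13) = 13


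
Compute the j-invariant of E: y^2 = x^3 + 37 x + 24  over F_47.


Delta = -16(4 a^3 + 27 b^2) mod 47 = 19
-1728 * (4 a)^3 = -1728 * (4*37)^3 mod 47 = 13
j = 13 * 19^(-1) mod 47 = 18

j = 18 (mod 47)


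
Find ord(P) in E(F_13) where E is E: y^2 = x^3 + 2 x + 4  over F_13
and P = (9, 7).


Compute successive multiples of P until we hit O:
  1P = (9, 7)
  2P = (12, 12)
  3P = (2, 9)
  4P = (5, 3)
  5P = (0, 2)
  6P = (8, 8)
  7P = (10, 7)
  8P = (7, 6)
  ... (continuing to 17P)
  17P = O

ord(P) = 17


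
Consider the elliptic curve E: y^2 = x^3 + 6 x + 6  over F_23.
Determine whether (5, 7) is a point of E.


Check whether y^2 = x^3 + 6 x + 6 (mod 23) for (x, y) = (5, 7).
LHS: y^2 = 7^2 mod 23 = 3
RHS: x^3 + 6 x + 6 = 5^3 + 6*5 + 6 mod 23 = 0
LHS != RHS

No, not on the curve


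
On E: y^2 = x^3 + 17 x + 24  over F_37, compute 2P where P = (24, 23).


Doubling: s = (3 x1^2 + a) / (2 y1)
s = (3*24^2 + 17) / (2*23) mod 37 = 13
x3 = s^2 - 2 x1 mod 37 = 13^2 - 2*24 = 10
y3 = s (x1 - x3) - y1 mod 37 = 13 * (24 - 10) - 23 = 11

2P = (10, 11)


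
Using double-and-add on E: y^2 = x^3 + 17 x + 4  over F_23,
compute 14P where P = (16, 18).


k = 14 = 1110_2 (binary, LSB first: 0111)
Double-and-add from P = (16, 18):
  bit 0 = 0: acc unchanged = O
  bit 1 = 1: acc = O + (18, 1) = (18, 1)
  bit 2 = 1: acc = (18, 1) + (10, 22) = (8, 13)
  bit 3 = 1: acc = (8, 13) + (15, 0) = (18, 22)

14P = (18, 22)


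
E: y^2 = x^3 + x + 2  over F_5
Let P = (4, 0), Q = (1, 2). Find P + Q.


P != Q, so use the chord formula.
s = (y2 - y1) / (x2 - x1) = (2) / (2) mod 5 = 1
x3 = s^2 - x1 - x2 mod 5 = 1^2 - 4 - 1 = 1
y3 = s (x1 - x3) - y1 mod 5 = 1 * (4 - 1) - 0 = 3

P + Q = (1, 3)


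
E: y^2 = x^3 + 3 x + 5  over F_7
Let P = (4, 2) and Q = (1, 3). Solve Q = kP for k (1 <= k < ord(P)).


Enumerate multiples of P until we hit Q = (1, 3):
  1P = (4, 2)
  2P = (1, 3)
Match found at i = 2.

k = 2


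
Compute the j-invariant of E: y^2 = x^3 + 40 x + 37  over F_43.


Delta = -16(4 a^3 + 27 b^2) mod 43 = 22
-1728 * (4 a)^3 = -1728 * (4*40)^3 mod 43 = 21
j = 21 * 22^(-1) mod 43 = 42

j = 42 (mod 43)


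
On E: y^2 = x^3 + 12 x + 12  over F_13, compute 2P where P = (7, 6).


Doubling: s = (3 x1^2 + a) / (2 y1)
s = (3*7^2 + 12) / (2*6) mod 13 = 10
x3 = s^2 - 2 x1 mod 13 = 10^2 - 2*7 = 8
y3 = s (x1 - x3) - y1 mod 13 = 10 * (7 - 8) - 6 = 10

2P = (8, 10)


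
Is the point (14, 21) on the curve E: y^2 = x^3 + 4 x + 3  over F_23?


Check whether y^2 = x^3 + 4 x + 3 (mod 23) for (x, y) = (14, 21).
LHS: y^2 = 21^2 mod 23 = 4
RHS: x^3 + 4 x + 3 = 14^3 + 4*14 + 3 mod 23 = 20
LHS != RHS

No, not on the curve


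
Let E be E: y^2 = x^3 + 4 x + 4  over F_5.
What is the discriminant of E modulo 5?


4 a^3 + 27 b^2 = 4*4^3 + 27*4^2 = 256 + 432 = 688
Delta = -16 * (688) = -11008
Delta mod 5 = 2

Delta = 2 (mod 5)


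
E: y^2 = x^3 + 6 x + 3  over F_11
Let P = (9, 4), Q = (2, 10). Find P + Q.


P != Q, so use the chord formula.
s = (y2 - y1) / (x2 - x1) = (6) / (4) mod 11 = 7
x3 = s^2 - x1 - x2 mod 11 = 7^2 - 9 - 2 = 5
y3 = s (x1 - x3) - y1 mod 11 = 7 * (9 - 5) - 4 = 2

P + Q = (5, 2)


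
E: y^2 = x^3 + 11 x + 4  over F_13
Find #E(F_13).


For each x in F_13, count y with y^2 = x^3 + 11 x + 4 mod 13:
  x = 0: RHS = 4, y in [2, 11]  -> 2 point(s)
  x = 1: RHS = 3, y in [4, 9]  -> 2 point(s)
  x = 3: RHS = 12, y in [5, 8]  -> 2 point(s)
  x = 6: RHS = 0, y in [0]  -> 1 point(s)
  x = 9: RHS = 0, y in [0]  -> 1 point(s)
  x = 10: RHS = 9, y in [3, 10]  -> 2 point(s)
  x = 11: RHS = 0, y in [0]  -> 1 point(s)
Affine points: 11. Add the point at infinity: total = 12.

#E(F_13) = 12


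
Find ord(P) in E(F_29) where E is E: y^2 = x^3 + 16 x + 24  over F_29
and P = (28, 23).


Compute successive multiples of P until we hit O:
  1P = (28, 23)
  2P = (18, 24)
  3P = (21, 14)
  4P = (0, 13)
  5P = (14, 11)
  6P = (12, 28)
  7P = (13, 14)
  8P = (22, 27)
  ... (continuing to 33P)
  33P = O

ord(P) = 33


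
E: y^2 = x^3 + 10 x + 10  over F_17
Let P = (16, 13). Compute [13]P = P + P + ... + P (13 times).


k = 13 = 1101_2 (binary, LSB first: 1011)
Double-and-add from P = (16, 13):
  bit 0 = 1: acc = O + (16, 13) = (16, 13)
  bit 1 = 0: acc unchanged = (16, 13)
  bit 2 = 1: acc = (16, 13) + (2, 15) = (7, 10)
  bit 3 = 1: acc = (7, 10) + (5, 10) = (5, 7)

13P = (5, 7)


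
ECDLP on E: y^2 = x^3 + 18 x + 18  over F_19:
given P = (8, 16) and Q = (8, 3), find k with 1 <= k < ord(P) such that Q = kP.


Enumerate multiples of P until we hit Q = (8, 3):
  1P = (8, 16)
  2P = (12, 10)
  3P = (6, 0)
  4P = (12, 9)
  5P = (8, 3)
Match found at i = 5.

k = 5


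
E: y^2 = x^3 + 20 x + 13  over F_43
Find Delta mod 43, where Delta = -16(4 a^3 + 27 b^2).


4 a^3 + 27 b^2 = 4*20^3 + 27*13^2 = 32000 + 4563 = 36563
Delta = -16 * (36563) = -585008
Delta mod 43 = 7

Delta = 7 (mod 43)


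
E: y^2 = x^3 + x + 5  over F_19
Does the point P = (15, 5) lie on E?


Check whether y^2 = x^3 + 1 x + 5 (mod 19) for (x, y) = (15, 5).
LHS: y^2 = 5^2 mod 19 = 6
RHS: x^3 + 1 x + 5 = 15^3 + 1*15 + 5 mod 19 = 13
LHS != RHS

No, not on the curve


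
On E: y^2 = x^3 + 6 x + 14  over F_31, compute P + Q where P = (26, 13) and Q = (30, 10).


P != Q, so use the chord formula.
s = (y2 - y1) / (x2 - x1) = (28) / (4) mod 31 = 7
x3 = s^2 - x1 - x2 mod 31 = 7^2 - 26 - 30 = 24
y3 = s (x1 - x3) - y1 mod 31 = 7 * (26 - 24) - 13 = 1

P + Q = (24, 1)


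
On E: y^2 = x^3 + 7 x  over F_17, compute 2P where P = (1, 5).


Doubling: s = (3 x1^2 + a) / (2 y1)
s = (3*1^2 + 7) / (2*5) mod 17 = 1
x3 = s^2 - 2 x1 mod 17 = 1^2 - 2*1 = 16
y3 = s (x1 - x3) - y1 mod 17 = 1 * (1 - 16) - 5 = 14

2P = (16, 14)


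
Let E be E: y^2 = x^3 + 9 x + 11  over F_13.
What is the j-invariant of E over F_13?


Delta = -16(4 a^3 + 27 b^2) mod 13 = 2
-1728 * (4 a)^3 = -1728 * (4*9)^3 mod 13 = 12
j = 12 * 2^(-1) mod 13 = 6

j = 6 (mod 13)


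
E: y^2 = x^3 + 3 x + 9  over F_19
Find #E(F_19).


For each x in F_19, count y with y^2 = x^3 + 3 x + 9 mod 19:
  x = 0: RHS = 9, y in [3, 16]  -> 2 point(s)
  x = 2: RHS = 4, y in [2, 17]  -> 2 point(s)
  x = 3: RHS = 7, y in [8, 11]  -> 2 point(s)
  x = 4: RHS = 9, y in [3, 16]  -> 2 point(s)
  x = 5: RHS = 16, y in [4, 15]  -> 2 point(s)
  x = 9: RHS = 5, y in [9, 10]  -> 2 point(s)
  x = 11: RHS = 5, y in [9, 10]  -> 2 point(s)
  x = 12: RHS = 6, y in [5, 14]  -> 2 point(s)
  x = 15: RHS = 9, y in [3, 16]  -> 2 point(s)
  x = 16: RHS = 11, y in [7, 12]  -> 2 point(s)
  x = 18: RHS = 5, y in [9, 10]  -> 2 point(s)
Affine points: 22. Add the point at infinity: total = 23.

#E(F_19) = 23


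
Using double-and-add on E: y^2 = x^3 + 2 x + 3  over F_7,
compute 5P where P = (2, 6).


k = 5 = 101_2 (binary, LSB first: 101)
Double-and-add from P = (2, 6):
  bit 0 = 1: acc = O + (2, 6) = (2, 6)
  bit 1 = 0: acc unchanged = (2, 6)
  bit 2 = 1: acc = (2, 6) + (3, 6) = (2, 1)

5P = (2, 1)


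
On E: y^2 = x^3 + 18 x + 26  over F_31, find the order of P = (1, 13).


Compute successive multiples of P until we hit O:
  1P = (1, 13)
  2P = (2, 16)
  3P = (6, 3)
  4P = (28, 10)
  5P = (20, 27)
  6P = (26, 11)
  7P = (11, 25)
  8P = (13, 16)
  ... (continuing to 34P)
  34P = O

ord(P) = 34


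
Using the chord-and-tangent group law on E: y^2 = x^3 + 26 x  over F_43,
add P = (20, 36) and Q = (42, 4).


P != Q, so use the chord formula.
s = (y2 - y1) / (x2 - x1) = (11) / (22) mod 43 = 22
x3 = s^2 - x1 - x2 mod 43 = 22^2 - 20 - 42 = 35
y3 = s (x1 - x3) - y1 mod 43 = 22 * (20 - 35) - 36 = 21

P + Q = (35, 21)


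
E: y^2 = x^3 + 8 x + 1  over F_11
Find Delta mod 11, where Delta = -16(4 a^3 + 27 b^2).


4 a^3 + 27 b^2 = 4*8^3 + 27*1^2 = 2048 + 27 = 2075
Delta = -16 * (2075) = -33200
Delta mod 11 = 9

Delta = 9 (mod 11)


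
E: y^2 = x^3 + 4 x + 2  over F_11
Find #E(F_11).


For each x in F_11, count y with y^2 = x^3 + 4 x + 2 mod 11:
  x = 4: RHS = 5, y in [4, 7]  -> 2 point(s)
  x = 5: RHS = 4, y in [2, 9]  -> 2 point(s)
  x = 6: RHS = 0, y in [0]  -> 1 point(s)
Affine points: 5. Add the point at infinity: total = 6.

#E(F_11) = 6


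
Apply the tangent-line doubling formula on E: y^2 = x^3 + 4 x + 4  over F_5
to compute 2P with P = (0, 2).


Doubling: s = (3 x1^2 + a) / (2 y1)
s = (3*0^2 + 4) / (2*2) mod 5 = 1
x3 = s^2 - 2 x1 mod 5 = 1^2 - 2*0 = 1
y3 = s (x1 - x3) - y1 mod 5 = 1 * (0 - 1) - 2 = 2

2P = (1, 2)


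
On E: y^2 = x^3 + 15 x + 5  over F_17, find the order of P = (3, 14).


Compute successive multiples of P until we hit O:
  1P = (3, 14)
  2P = (9, 11)
  3P = (1, 2)
  4P = (15, 16)
  5P = (8, 5)
  6P = (14, 16)
  7P = (2, 14)
  8P = (12, 3)
  ... (continuing to 22P)
  22P = O

ord(P) = 22


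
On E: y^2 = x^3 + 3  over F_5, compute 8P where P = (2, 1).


k = 8 = 1000_2 (binary, LSB first: 0001)
Double-and-add from P = (2, 1):
  bit 0 = 0: acc unchanged = O
  bit 1 = 0: acc unchanged = O
  bit 2 = 0: acc unchanged = O
  bit 3 = 1: acc = O + (2, 4) = (2, 4)

8P = (2, 4)


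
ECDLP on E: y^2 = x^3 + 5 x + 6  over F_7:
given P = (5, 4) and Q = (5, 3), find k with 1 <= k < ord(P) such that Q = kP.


Enumerate multiples of P until we hit Q = (5, 3):
  1P = (5, 4)
  2P = (6, 0)
  3P = (5, 3)
Match found at i = 3.

k = 3


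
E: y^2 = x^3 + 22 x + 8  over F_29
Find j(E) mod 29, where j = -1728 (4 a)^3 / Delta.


Delta = -16(4 a^3 + 27 b^2) mod 29 = 17
-1728 * (4 a)^3 = -1728 * (4*22)^3 mod 29 = 12
j = 12 * 17^(-1) mod 29 = 28

j = 28 (mod 29)


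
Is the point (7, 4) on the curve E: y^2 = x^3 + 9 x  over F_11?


Check whether y^2 = x^3 + 9 x + 0 (mod 11) for (x, y) = (7, 4).
LHS: y^2 = 4^2 mod 11 = 5
RHS: x^3 + 9 x + 0 = 7^3 + 9*7 + 0 mod 11 = 10
LHS != RHS

No, not on the curve


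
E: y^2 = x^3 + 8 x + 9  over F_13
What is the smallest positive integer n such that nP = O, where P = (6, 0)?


Compute successive multiples of P until we hit O:
  1P = (6, 0)
  2P = O

ord(P) = 2


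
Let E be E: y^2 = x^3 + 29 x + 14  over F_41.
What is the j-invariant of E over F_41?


Delta = -16(4 a^3 + 27 b^2) mod 41 = 8
-1728 * (4 a)^3 = -1728 * (4*29)^3 mod 41 = 8
j = 8 * 8^(-1) mod 41 = 1

j = 1 (mod 41)


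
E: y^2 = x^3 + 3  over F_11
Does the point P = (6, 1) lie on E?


Check whether y^2 = x^3 + 0 x + 3 (mod 11) for (x, y) = (6, 1).
LHS: y^2 = 1^2 mod 11 = 1
RHS: x^3 + 0 x + 3 = 6^3 + 0*6 + 3 mod 11 = 10
LHS != RHS

No, not on the curve


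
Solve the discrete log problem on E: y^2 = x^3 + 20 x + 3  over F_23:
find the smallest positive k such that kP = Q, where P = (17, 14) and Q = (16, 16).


Enumerate multiples of P until we hit Q = (16, 16):
  1P = (17, 14)
  2P = (16, 7)
  3P = (16, 16)
Match found at i = 3.

k = 3


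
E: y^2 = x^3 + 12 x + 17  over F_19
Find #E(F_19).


For each x in F_19, count y with y^2 = x^3 + 12 x + 17 mod 19:
  x = 0: RHS = 17, y in [6, 13]  -> 2 point(s)
  x = 1: RHS = 11, y in [7, 12]  -> 2 point(s)
  x = 2: RHS = 11, y in [7, 12]  -> 2 point(s)
  x = 3: RHS = 4, y in [2, 17]  -> 2 point(s)
  x = 6: RHS = 1, y in [1, 18]  -> 2 point(s)
  x = 7: RHS = 7, y in [8, 11]  -> 2 point(s)
  x = 8: RHS = 17, y in [6, 13]  -> 2 point(s)
  x = 10: RHS = 16, y in [4, 15]  -> 2 point(s)
  x = 11: RHS = 17, y in [6, 13]  -> 2 point(s)
  x = 15: RHS = 0, y in [0]  -> 1 point(s)
  x = 16: RHS = 11, y in [7, 12]  -> 2 point(s)
  x = 17: RHS = 4, y in [2, 17]  -> 2 point(s)
  x = 18: RHS = 4, y in [2, 17]  -> 2 point(s)
Affine points: 25. Add the point at infinity: total = 26.

#E(F_19) = 26


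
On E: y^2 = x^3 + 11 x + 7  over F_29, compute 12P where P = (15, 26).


k = 12 = 1100_2 (binary, LSB first: 0011)
Double-and-add from P = (15, 26):
  bit 0 = 0: acc unchanged = O
  bit 1 = 0: acc unchanged = O
  bit 2 = 1: acc = O + (14, 18) = (14, 18)
  bit 3 = 1: acc = (14, 18) + (6, 12) = (15, 3)

12P = (15, 3)


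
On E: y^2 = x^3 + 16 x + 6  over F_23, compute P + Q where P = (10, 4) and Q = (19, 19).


P != Q, so use the chord formula.
s = (y2 - y1) / (x2 - x1) = (15) / (9) mod 23 = 17
x3 = s^2 - x1 - x2 mod 23 = 17^2 - 10 - 19 = 7
y3 = s (x1 - x3) - y1 mod 23 = 17 * (10 - 7) - 4 = 1

P + Q = (7, 1)


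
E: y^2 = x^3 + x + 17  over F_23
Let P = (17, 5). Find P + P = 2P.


Doubling: s = (3 x1^2 + a) / (2 y1)
s = (3*17^2 + 1) / (2*5) mod 23 = 4
x3 = s^2 - 2 x1 mod 23 = 4^2 - 2*17 = 5
y3 = s (x1 - x3) - y1 mod 23 = 4 * (17 - 5) - 5 = 20

2P = (5, 20)


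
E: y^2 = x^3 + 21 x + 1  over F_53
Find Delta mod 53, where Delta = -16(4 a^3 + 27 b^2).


4 a^3 + 27 b^2 = 4*21^3 + 27*1^2 = 37044 + 27 = 37071
Delta = -16 * (37071) = -593136
Delta mod 53 = 40

Delta = 40 (mod 53)


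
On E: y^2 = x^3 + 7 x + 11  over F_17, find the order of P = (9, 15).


Compute successive multiples of P until we hit O:
  1P = (9, 15)
  2P = (8, 16)
  3P = (1, 11)
  4P = (3, 5)
  5P = (4, 16)
  6P = (2, 4)
  7P = (5, 1)
  8P = (11, 12)
  ... (continuing to 21P)
  21P = O

ord(P) = 21


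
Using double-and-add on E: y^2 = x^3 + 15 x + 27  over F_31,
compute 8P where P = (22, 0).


k = 8 = 1000_2 (binary, LSB first: 0001)
Double-and-add from P = (22, 0):
  bit 0 = 0: acc unchanged = O
  bit 1 = 0: acc unchanged = O
  bit 2 = 0: acc unchanged = O
  bit 3 = 1: acc = O + O = O

8P = O


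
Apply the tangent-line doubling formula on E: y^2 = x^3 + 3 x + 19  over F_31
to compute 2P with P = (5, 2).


Doubling: s = (3 x1^2 + a) / (2 y1)
s = (3*5^2 + 3) / (2*2) mod 31 = 4
x3 = s^2 - 2 x1 mod 31 = 4^2 - 2*5 = 6
y3 = s (x1 - x3) - y1 mod 31 = 4 * (5 - 6) - 2 = 25

2P = (6, 25)


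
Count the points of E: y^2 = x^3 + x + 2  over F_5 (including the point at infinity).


For each x in F_5, count y with y^2 = x^3 + 1 x + 2 mod 5:
  x = 1: RHS = 4, y in [2, 3]  -> 2 point(s)
  x = 4: RHS = 0, y in [0]  -> 1 point(s)
Affine points: 3. Add the point at infinity: total = 4.

#E(F_5) = 4


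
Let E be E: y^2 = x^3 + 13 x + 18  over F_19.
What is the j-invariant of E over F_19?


Delta = -16(4 a^3 + 27 b^2) mod 19 = 16
-1728 * (4 a)^3 = -1728 * (4*13)^3 mod 19 = 8
j = 8 * 16^(-1) mod 19 = 10

j = 10 (mod 19)


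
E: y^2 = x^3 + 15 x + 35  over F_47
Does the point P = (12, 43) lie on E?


Check whether y^2 = x^3 + 15 x + 35 (mod 47) for (x, y) = (12, 43).
LHS: y^2 = 43^2 mod 47 = 16
RHS: x^3 + 15 x + 35 = 12^3 + 15*12 + 35 mod 47 = 16
LHS = RHS

Yes, on the curve


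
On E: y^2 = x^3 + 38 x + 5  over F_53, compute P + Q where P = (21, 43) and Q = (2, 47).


P != Q, so use the chord formula.
s = (y2 - y1) / (x2 - x1) = (4) / (34) mod 53 = 50
x3 = s^2 - x1 - x2 mod 53 = 50^2 - 21 - 2 = 39
y3 = s (x1 - x3) - y1 mod 53 = 50 * (21 - 39) - 43 = 11

P + Q = (39, 11)


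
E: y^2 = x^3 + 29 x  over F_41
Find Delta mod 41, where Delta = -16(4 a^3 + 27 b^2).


4 a^3 + 27 b^2 = 4*29^3 + 27*0^2 = 97556 + 0 = 97556
Delta = -16 * (97556) = -1560896
Delta mod 41 = 15

Delta = 15 (mod 41)


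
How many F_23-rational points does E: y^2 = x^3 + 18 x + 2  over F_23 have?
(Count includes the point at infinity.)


For each x in F_23, count y with y^2 = x^3 + 18 x + 2 mod 23:
  x = 0: RHS = 2, y in [5, 18]  -> 2 point(s)
  x = 2: RHS = 0, y in [0]  -> 1 point(s)
  x = 4: RHS = 0, y in [0]  -> 1 point(s)
  x = 6: RHS = 4, y in [2, 21]  -> 2 point(s)
  x = 10: RHS = 9, y in [3, 20]  -> 2 point(s)
  x = 11: RHS = 13, y in [6, 17]  -> 2 point(s)
  x = 13: RHS = 18, y in [8, 15]  -> 2 point(s)
  x = 14: RHS = 8, y in [10, 13]  -> 2 point(s)
  x = 15: RHS = 13, y in [6, 17]  -> 2 point(s)
  x = 16: RHS = 16, y in [4, 19]  -> 2 point(s)
  x = 17: RHS = 0, y in [0]  -> 1 point(s)
  x = 19: RHS = 4, y in [2, 21]  -> 2 point(s)
  x = 20: RHS = 13, y in [6, 17]  -> 2 point(s)
  x = 21: RHS = 4, y in [2, 21]  -> 2 point(s)
  x = 22: RHS = 6, y in [11, 12]  -> 2 point(s)
Affine points: 27. Add the point at infinity: total = 28.

#E(F_23) = 28


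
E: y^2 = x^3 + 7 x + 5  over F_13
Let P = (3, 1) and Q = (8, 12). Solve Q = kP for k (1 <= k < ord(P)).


Enumerate multiples of P until we hit Q = (8, 12):
  1P = (3, 1)
  2P = (10, 10)
  3P = (12, 6)
  4P = (2, 1)
  5P = (8, 12)
Match found at i = 5.

k = 5


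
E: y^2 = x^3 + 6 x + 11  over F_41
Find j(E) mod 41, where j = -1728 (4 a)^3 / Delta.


Delta = -16(4 a^3 + 27 b^2) mod 41 = 37
-1728 * (4 a)^3 = -1728 * (4*6)^3 mod 41 = 40
j = 40 * 37^(-1) mod 41 = 31

j = 31 (mod 41)


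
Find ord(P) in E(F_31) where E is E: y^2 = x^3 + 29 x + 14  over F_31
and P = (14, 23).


Compute successive multiples of P until we hit O:
  1P = (14, 23)
  2P = (8, 13)
  3P = (29, 14)
  4P = (2, 7)
  5P = (3, 2)
  6P = (22, 4)
  7P = (5, 6)
  8P = (6, 30)
  ... (continuing to 31P)
  31P = O

ord(P) = 31


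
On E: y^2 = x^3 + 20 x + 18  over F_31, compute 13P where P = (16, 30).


k = 13 = 1101_2 (binary, LSB first: 1011)
Double-and-add from P = (16, 30):
  bit 0 = 1: acc = O + (16, 30) = (16, 30)
  bit 1 = 0: acc unchanged = (16, 30)
  bit 2 = 1: acc = (16, 30) + (26, 17) = (22, 15)
  bit 3 = 1: acc = (22, 15) + (7, 6) = (16, 1)

13P = (16, 1)


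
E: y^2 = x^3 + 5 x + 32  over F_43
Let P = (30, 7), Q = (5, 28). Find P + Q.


P != Q, so use the chord formula.
s = (y2 - y1) / (x2 - x1) = (21) / (18) mod 43 = 37
x3 = s^2 - x1 - x2 mod 43 = 37^2 - 30 - 5 = 1
y3 = s (x1 - x3) - y1 mod 43 = 37 * (30 - 1) - 7 = 34

P + Q = (1, 34)


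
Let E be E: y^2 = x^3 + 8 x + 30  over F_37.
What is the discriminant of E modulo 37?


4 a^3 + 27 b^2 = 4*8^3 + 27*30^2 = 2048 + 24300 = 26348
Delta = -16 * (26348) = -421568
Delta mod 37 = 10

Delta = 10 (mod 37)


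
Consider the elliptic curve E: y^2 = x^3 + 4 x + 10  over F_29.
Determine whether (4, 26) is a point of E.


Check whether y^2 = x^3 + 4 x + 10 (mod 29) for (x, y) = (4, 26).
LHS: y^2 = 26^2 mod 29 = 9
RHS: x^3 + 4 x + 10 = 4^3 + 4*4 + 10 mod 29 = 3
LHS != RHS

No, not on the curve


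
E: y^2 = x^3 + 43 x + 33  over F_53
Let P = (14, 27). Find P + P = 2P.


Doubling: s = (3 x1^2 + a) / (2 y1)
s = (3*14^2 + 43) / (2*27) mod 53 = 48
x3 = s^2 - 2 x1 mod 53 = 48^2 - 2*14 = 50
y3 = s (x1 - x3) - y1 mod 53 = 48 * (14 - 50) - 27 = 47

2P = (50, 47)


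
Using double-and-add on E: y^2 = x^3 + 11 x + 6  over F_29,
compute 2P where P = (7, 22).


k = 2 = 10_2 (binary, LSB first: 01)
Double-and-add from P = (7, 22):
  bit 0 = 0: acc unchanged = O
  bit 1 = 1: acc = O + (24, 0) = (24, 0)

2P = (24, 0)


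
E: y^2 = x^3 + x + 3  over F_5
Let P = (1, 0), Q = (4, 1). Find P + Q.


P != Q, so use the chord formula.
s = (y2 - y1) / (x2 - x1) = (1) / (3) mod 5 = 2
x3 = s^2 - x1 - x2 mod 5 = 2^2 - 1 - 4 = 4
y3 = s (x1 - x3) - y1 mod 5 = 2 * (1 - 4) - 0 = 4

P + Q = (4, 4)


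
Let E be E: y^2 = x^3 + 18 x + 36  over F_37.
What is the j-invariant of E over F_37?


Delta = -16(4 a^3 + 27 b^2) mod 37 = 20
-1728 * (4 a)^3 = -1728 * (4*18)^3 mod 37 = 23
j = 23 * 20^(-1) mod 37 = 3

j = 3 (mod 37)


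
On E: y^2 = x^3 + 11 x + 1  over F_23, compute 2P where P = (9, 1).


Doubling: s = (3 x1^2 + a) / (2 y1)
s = (3*9^2 + 11) / (2*1) mod 23 = 12
x3 = s^2 - 2 x1 mod 23 = 12^2 - 2*9 = 11
y3 = s (x1 - x3) - y1 mod 23 = 12 * (9 - 11) - 1 = 21

2P = (11, 21)


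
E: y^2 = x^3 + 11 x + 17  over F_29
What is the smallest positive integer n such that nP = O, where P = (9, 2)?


Compute successive multiples of P until we hit O:
  1P = (9, 2)
  2P = (5, 20)
  3P = (28, 11)
  4P = (25, 24)
  5P = (20, 1)
  6P = (6, 3)
  7P = (27, 4)
  8P = (17, 10)
  ... (continuing to 26P)
  26P = O

ord(P) = 26


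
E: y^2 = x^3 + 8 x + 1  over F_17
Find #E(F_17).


For each x in F_17, count y with y^2 = x^3 + 8 x + 1 mod 17:
  x = 0: RHS = 1, y in [1, 16]  -> 2 point(s)
  x = 2: RHS = 8, y in [5, 12]  -> 2 point(s)
  x = 3: RHS = 1, y in [1, 16]  -> 2 point(s)
  x = 5: RHS = 13, y in [8, 9]  -> 2 point(s)
  x = 7: RHS = 9, y in [3, 14]  -> 2 point(s)
  x = 8: RHS = 16, y in [4, 13]  -> 2 point(s)
  x = 11: RHS = 9, y in [3, 14]  -> 2 point(s)
  x = 14: RHS = 1, y in [1, 16]  -> 2 point(s)
  x = 16: RHS = 9, y in [3, 14]  -> 2 point(s)
Affine points: 18. Add the point at infinity: total = 19.

#E(F_17) = 19


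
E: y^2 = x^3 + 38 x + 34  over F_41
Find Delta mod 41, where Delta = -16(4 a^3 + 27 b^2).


4 a^3 + 27 b^2 = 4*38^3 + 27*34^2 = 219488 + 31212 = 250700
Delta = -16 * (250700) = -4011200
Delta mod 41 = 35

Delta = 35 (mod 41)


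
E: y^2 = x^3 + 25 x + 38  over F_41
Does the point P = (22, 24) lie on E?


Check whether y^2 = x^3 + 25 x + 38 (mod 41) for (x, y) = (22, 24).
LHS: y^2 = 24^2 mod 41 = 2
RHS: x^3 + 25 x + 38 = 22^3 + 25*22 + 38 mod 41 = 2
LHS = RHS

Yes, on the curve


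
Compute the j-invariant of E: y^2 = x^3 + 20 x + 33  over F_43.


Delta = -16(4 a^3 + 27 b^2) mod 43 = 16
-1728 * (4 a)^3 = -1728 * (4*20)^3 mod 43 = 8
j = 8 * 16^(-1) mod 43 = 22

j = 22 (mod 43)


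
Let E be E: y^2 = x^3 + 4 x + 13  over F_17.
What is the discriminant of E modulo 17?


4 a^3 + 27 b^2 = 4*4^3 + 27*13^2 = 256 + 4563 = 4819
Delta = -16 * (4819) = -77104
Delta mod 17 = 8

Delta = 8 (mod 17)


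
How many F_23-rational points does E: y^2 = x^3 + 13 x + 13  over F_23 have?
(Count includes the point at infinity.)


For each x in F_23, count y with y^2 = x^3 + 13 x + 13 mod 23:
  x = 0: RHS = 13, y in [6, 17]  -> 2 point(s)
  x = 1: RHS = 4, y in [2, 21]  -> 2 point(s)
  x = 2: RHS = 1, y in [1, 22]  -> 2 point(s)
  x = 6: RHS = 8, y in [10, 13]  -> 2 point(s)
  x = 8: RHS = 8, y in [10, 13]  -> 2 point(s)
  x = 9: RHS = 8, y in [10, 13]  -> 2 point(s)
  x = 10: RHS = 16, y in [4, 19]  -> 2 point(s)
  x = 14: RHS = 18, y in [8, 15]  -> 2 point(s)
  x = 15: RHS = 18, y in [8, 15]  -> 2 point(s)
  x = 16: RHS = 16, y in [4, 19]  -> 2 point(s)
  x = 17: RHS = 18, y in [8, 15]  -> 2 point(s)
  x = 19: RHS = 12, y in [9, 14]  -> 2 point(s)
  x = 20: RHS = 16, y in [4, 19]  -> 2 point(s)
  x = 21: RHS = 2, y in [5, 18]  -> 2 point(s)
Affine points: 28. Add the point at infinity: total = 29.

#E(F_23) = 29


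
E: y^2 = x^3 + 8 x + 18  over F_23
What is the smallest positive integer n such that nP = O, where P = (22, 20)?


Compute successive multiples of P until we hit O:
  1P = (22, 20)
  2P = (6, 12)
  3P = (1, 2)
  4P = (12, 5)
  5P = (20, 6)
  6P = (7, 16)
  7P = (0, 15)
  8P = (3, 0)
  ... (continuing to 16P)
  16P = O

ord(P) = 16


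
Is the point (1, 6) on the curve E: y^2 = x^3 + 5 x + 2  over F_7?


Check whether y^2 = x^3 + 5 x + 2 (mod 7) for (x, y) = (1, 6).
LHS: y^2 = 6^2 mod 7 = 1
RHS: x^3 + 5 x + 2 = 1^3 + 5*1 + 2 mod 7 = 1
LHS = RHS

Yes, on the curve


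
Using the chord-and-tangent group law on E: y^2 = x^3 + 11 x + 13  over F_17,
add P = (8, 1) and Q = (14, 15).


P != Q, so use the chord formula.
s = (y2 - y1) / (x2 - x1) = (14) / (6) mod 17 = 8
x3 = s^2 - x1 - x2 mod 17 = 8^2 - 8 - 14 = 8
y3 = s (x1 - x3) - y1 mod 17 = 8 * (8 - 8) - 1 = 16

P + Q = (8, 16)


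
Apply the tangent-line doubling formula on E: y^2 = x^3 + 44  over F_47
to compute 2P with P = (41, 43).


Doubling: s = (3 x1^2 + a) / (2 y1)
s = (3*41^2 + 0) / (2*43) mod 47 = 10
x3 = s^2 - 2 x1 mod 47 = 10^2 - 2*41 = 18
y3 = s (x1 - x3) - y1 mod 47 = 10 * (41 - 18) - 43 = 46

2P = (18, 46)


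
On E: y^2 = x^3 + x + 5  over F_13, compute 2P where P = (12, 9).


k = 2 = 10_2 (binary, LSB first: 01)
Double-and-add from P = (12, 9):
  bit 0 = 0: acc unchanged = O
  bit 1 = 1: acc = O + (12, 4) = (12, 4)

2P = (12, 4)


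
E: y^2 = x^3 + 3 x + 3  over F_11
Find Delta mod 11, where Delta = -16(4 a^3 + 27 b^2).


4 a^3 + 27 b^2 = 4*3^3 + 27*3^2 = 108 + 243 = 351
Delta = -16 * (351) = -5616
Delta mod 11 = 5

Delta = 5 (mod 11)


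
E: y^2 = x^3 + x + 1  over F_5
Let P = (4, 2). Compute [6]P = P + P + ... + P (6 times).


k = 6 = 110_2 (binary, LSB first: 011)
Double-and-add from P = (4, 2):
  bit 0 = 0: acc unchanged = O
  bit 1 = 1: acc = O + (3, 4) = (3, 4)
  bit 2 = 1: acc = (3, 4) + (0, 4) = (2, 1)

6P = (2, 1)


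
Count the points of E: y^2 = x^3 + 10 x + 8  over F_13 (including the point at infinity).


For each x in F_13, count y with y^2 = x^3 + 10 x + 8 mod 13:
  x = 2: RHS = 10, y in [6, 7]  -> 2 point(s)
  x = 3: RHS = 0, y in [0]  -> 1 point(s)
  x = 5: RHS = 1, y in [1, 12]  -> 2 point(s)
  x = 10: RHS = 3, y in [4, 9]  -> 2 point(s)
  x = 12: RHS = 10, y in [6, 7]  -> 2 point(s)
Affine points: 9. Add the point at infinity: total = 10.

#E(F_13) = 10


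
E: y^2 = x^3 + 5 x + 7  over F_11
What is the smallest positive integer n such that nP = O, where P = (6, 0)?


Compute successive multiples of P until we hit O:
  1P = (6, 0)
  2P = O

ord(P) = 2


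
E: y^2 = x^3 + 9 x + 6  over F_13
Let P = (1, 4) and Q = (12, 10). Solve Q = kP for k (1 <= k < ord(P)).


Enumerate multiples of P until we hit Q = (12, 10):
  1P = (1, 4)
  2P = (10, 2)
  3P = (12, 10)
Match found at i = 3.

k = 3


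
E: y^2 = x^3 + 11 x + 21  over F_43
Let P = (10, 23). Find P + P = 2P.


Doubling: s = (3 x1^2 + a) / (2 y1)
s = (3*10^2 + 11) / (2*23) mod 43 = 32
x3 = s^2 - 2 x1 mod 43 = 32^2 - 2*10 = 15
y3 = s (x1 - x3) - y1 mod 43 = 32 * (10 - 15) - 23 = 32

2P = (15, 32)


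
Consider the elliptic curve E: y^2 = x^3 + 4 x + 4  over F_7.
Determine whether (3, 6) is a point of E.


Check whether y^2 = x^3 + 4 x + 4 (mod 7) for (x, y) = (3, 6).
LHS: y^2 = 6^2 mod 7 = 1
RHS: x^3 + 4 x + 4 = 3^3 + 4*3 + 4 mod 7 = 1
LHS = RHS

Yes, on the curve


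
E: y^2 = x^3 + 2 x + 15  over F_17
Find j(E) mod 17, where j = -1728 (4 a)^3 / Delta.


Delta = -16(4 a^3 + 27 b^2) mod 17 = 4
-1728 * (4 a)^3 = -1728 * (4*2)^3 mod 17 = 12
j = 12 * 4^(-1) mod 17 = 3

j = 3 (mod 17)


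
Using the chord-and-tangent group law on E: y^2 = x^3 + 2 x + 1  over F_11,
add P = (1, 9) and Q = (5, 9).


P != Q, so use the chord formula.
s = (y2 - y1) / (x2 - x1) = (0) / (4) mod 11 = 0
x3 = s^2 - x1 - x2 mod 11 = 0^2 - 1 - 5 = 5
y3 = s (x1 - x3) - y1 mod 11 = 0 * (1 - 5) - 9 = 2

P + Q = (5, 2)


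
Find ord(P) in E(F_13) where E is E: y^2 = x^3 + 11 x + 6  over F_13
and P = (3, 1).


Compute successive multiples of P until we hit O:
  1P = (3, 1)
  2P = (4, 6)
  3P = (5, 2)
  4P = (2, 6)
  5P = (7, 6)
  6P = (7, 7)
  7P = (2, 7)
  8P = (5, 11)
  ... (continuing to 11P)
  11P = O

ord(P) = 11


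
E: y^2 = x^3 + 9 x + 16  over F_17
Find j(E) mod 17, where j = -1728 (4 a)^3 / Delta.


Delta = -16(4 a^3 + 27 b^2) mod 17 = 2
-1728 * (4 a)^3 = -1728 * (4*9)^3 mod 17 = 14
j = 14 * 2^(-1) mod 17 = 7

j = 7 (mod 17)


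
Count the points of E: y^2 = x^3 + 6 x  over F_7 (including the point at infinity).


For each x in F_7, count y with y^2 = x^3 + 6 x + 0 mod 7:
  x = 0: RHS = 0, y in [0]  -> 1 point(s)
  x = 1: RHS = 0, y in [0]  -> 1 point(s)
  x = 4: RHS = 4, y in [2, 5]  -> 2 point(s)
  x = 5: RHS = 1, y in [1, 6]  -> 2 point(s)
  x = 6: RHS = 0, y in [0]  -> 1 point(s)
Affine points: 7. Add the point at infinity: total = 8.

#E(F_7) = 8


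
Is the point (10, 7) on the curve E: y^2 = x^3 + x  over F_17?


Check whether y^2 = x^3 + 1 x + 0 (mod 17) for (x, y) = (10, 7).
LHS: y^2 = 7^2 mod 17 = 15
RHS: x^3 + 1 x + 0 = 10^3 + 1*10 + 0 mod 17 = 7
LHS != RHS

No, not on the curve


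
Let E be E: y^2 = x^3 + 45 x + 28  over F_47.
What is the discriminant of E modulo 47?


4 a^3 + 27 b^2 = 4*45^3 + 27*28^2 = 364500 + 21168 = 385668
Delta = -16 * (385668) = -6170688
Delta mod 47 = 36

Delta = 36 (mod 47)


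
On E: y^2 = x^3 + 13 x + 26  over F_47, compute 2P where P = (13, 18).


Doubling: s = (3 x1^2 + a) / (2 y1)
s = (3*13^2 + 13) / (2*18) mod 47 = 4
x3 = s^2 - 2 x1 mod 47 = 4^2 - 2*13 = 37
y3 = s (x1 - x3) - y1 mod 47 = 4 * (13 - 37) - 18 = 27

2P = (37, 27)


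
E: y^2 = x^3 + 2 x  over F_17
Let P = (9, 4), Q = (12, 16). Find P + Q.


P != Q, so use the chord formula.
s = (y2 - y1) / (x2 - x1) = (12) / (3) mod 17 = 4
x3 = s^2 - x1 - x2 mod 17 = 4^2 - 9 - 12 = 12
y3 = s (x1 - x3) - y1 mod 17 = 4 * (9 - 12) - 4 = 1

P + Q = (12, 1)


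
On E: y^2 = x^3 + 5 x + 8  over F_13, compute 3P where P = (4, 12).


k = 3 = 11_2 (binary, LSB first: 11)
Double-and-add from P = (4, 12):
  bit 0 = 1: acc = O + (4, 12) = (4, 12)
  bit 1 = 1: acc = (4, 12) + (2, 0) = (4, 1)

3P = (4, 1)


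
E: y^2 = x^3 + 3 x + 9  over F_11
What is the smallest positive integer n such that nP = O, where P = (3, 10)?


Compute successive multiples of P until we hit O:
  1P = (3, 10)
  2P = (10, 7)
  3P = (2, 10)
  4P = (6, 1)
  5P = (0, 3)
  6P = (0, 8)
  7P = (6, 10)
  8P = (2, 1)
  ... (continuing to 11P)
  11P = O

ord(P) = 11


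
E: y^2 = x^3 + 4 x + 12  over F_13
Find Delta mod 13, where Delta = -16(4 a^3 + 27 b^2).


4 a^3 + 27 b^2 = 4*4^3 + 27*12^2 = 256 + 3888 = 4144
Delta = -16 * (4144) = -66304
Delta mod 13 = 9

Delta = 9 (mod 13)


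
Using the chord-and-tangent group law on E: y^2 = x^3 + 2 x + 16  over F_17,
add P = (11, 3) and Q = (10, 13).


P != Q, so use the chord formula.
s = (y2 - y1) / (x2 - x1) = (10) / (16) mod 17 = 7
x3 = s^2 - x1 - x2 mod 17 = 7^2 - 11 - 10 = 11
y3 = s (x1 - x3) - y1 mod 17 = 7 * (11 - 11) - 3 = 14

P + Q = (11, 14)


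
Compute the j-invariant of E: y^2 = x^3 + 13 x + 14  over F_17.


Delta = -16(4 a^3 + 27 b^2) mod 17 = 4
-1728 * (4 a)^3 = -1728 * (4*13)^3 mod 17 = 6
j = 6 * 4^(-1) mod 17 = 10

j = 10 (mod 17)


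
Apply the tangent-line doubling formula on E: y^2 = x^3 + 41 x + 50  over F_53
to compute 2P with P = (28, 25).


Doubling: s = (3 x1^2 + a) / (2 y1)
s = (3*28^2 + 41) / (2*25) mod 53 = 15
x3 = s^2 - 2 x1 mod 53 = 15^2 - 2*28 = 10
y3 = s (x1 - x3) - y1 mod 53 = 15 * (28 - 10) - 25 = 33

2P = (10, 33)


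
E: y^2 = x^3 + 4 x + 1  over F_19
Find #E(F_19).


For each x in F_19, count y with y^2 = x^3 + 4 x + 1 mod 19:
  x = 0: RHS = 1, y in [1, 18]  -> 2 point(s)
  x = 1: RHS = 6, y in [5, 14]  -> 2 point(s)
  x = 2: RHS = 17, y in [6, 13]  -> 2 point(s)
  x = 4: RHS = 5, y in [9, 10]  -> 2 point(s)
  x = 7: RHS = 11, y in [7, 12]  -> 2 point(s)
  x = 9: RHS = 6, y in [5, 14]  -> 2 point(s)
  x = 15: RHS = 16, y in [4, 15]  -> 2 point(s)
  x = 16: RHS = 0, y in [0]  -> 1 point(s)
  x = 17: RHS = 4, y in [2, 17]  -> 2 point(s)
Affine points: 17. Add the point at infinity: total = 18.

#E(F_19) = 18
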